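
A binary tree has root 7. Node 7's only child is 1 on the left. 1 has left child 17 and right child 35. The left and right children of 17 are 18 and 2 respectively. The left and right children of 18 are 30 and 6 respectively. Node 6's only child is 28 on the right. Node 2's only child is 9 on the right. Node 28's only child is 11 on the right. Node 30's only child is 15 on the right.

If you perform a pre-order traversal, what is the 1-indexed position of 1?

Pre-order visits the node, then its left subtree, then its right subtree.
Visit 7.
At 7: go left to 1.
  Visit 1.
  At 1: go left to 17.
    Visit 17.
    At 17: go left to 18.
      Visit 18.
      At 18: go left to 30.
        Visit 30.
        At 30: no left child.
        At 30: go right to 15.
          15 is a leaf — visit 15.
      At 18: go right to 6.
        Visit 6.
        At 6: no left child.
        At 6: go right to 28.
          Visit 28.
          At 28: no left child.
          At 28: go right to 11.
            11 is a leaf — visit 11.
    At 17: go right to 2.
      Visit 2.
      At 2: no left child.
      At 2: go right to 9.
        9 is a leaf — visit 9.
  At 1: go right to 35.
    35 is a leaf — visit 35.
At 7: no right child.
Full pre-order sequence: 7, 1, 17, 18, 30, 15, 6, 28, 11, 2, 9, 35.

2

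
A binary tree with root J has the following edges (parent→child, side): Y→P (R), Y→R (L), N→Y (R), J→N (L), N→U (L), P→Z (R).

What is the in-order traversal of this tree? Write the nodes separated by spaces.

In-order visits the left subtree, then the node, then the right subtree.
At J: go left to N.
  At N: go left to U.
    U is a leaf — visit U.
  Visit N.
  At N: go right to Y.
    At Y: go left to R.
      R is a leaf — visit R.
    Visit Y.
    At Y: go right to P.
      At P: no left child.
      Visit P.
      At P: go right to Z.
        Z is a leaf — visit Z.
Visit J.
At J: no right child.

U N R Y P Z J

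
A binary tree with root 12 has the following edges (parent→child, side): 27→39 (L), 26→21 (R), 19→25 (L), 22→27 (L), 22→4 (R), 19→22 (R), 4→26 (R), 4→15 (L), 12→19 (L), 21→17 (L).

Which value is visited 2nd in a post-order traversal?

39

Post-order visits the left subtree, then the right subtree, then the node.
At 12: go left to 19.
  At 19: go left to 25.
    25 is a leaf — visit 25.
  At 19: go right to 22.
    At 22: go left to 27.
      At 27: go left to 39.
        39 is a leaf — visit 39.
      At 27: no right child.
      Visit 27.
    At 22: go right to 4.
      At 4: go left to 15.
        15 is a leaf — visit 15.
      At 4: go right to 26.
        At 26: no left child.
        At 26: go right to 21.
          At 21: go left to 17.
            17 is a leaf — visit 17.
          At 21: no right child.
          Visit 21.
        Visit 26.
      Visit 4.
    Visit 22.
  Visit 19.
At 12: no right child.
Visit 12.
Full post-order sequence: 25, 39, 27, 15, 17, 21, 26, 4, 22, 19, 12.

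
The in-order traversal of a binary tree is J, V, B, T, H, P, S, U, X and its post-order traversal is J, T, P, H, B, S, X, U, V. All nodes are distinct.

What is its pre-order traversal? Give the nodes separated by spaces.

V J U S B H T P X

The last element of post-order is the root; it splits in-order into left and right subtrees.
Root V: left subtree has 1 node {J}, right has 7 {B, T, H, P, S, U, X}.
  Root U: left subtree has 5 nodes {B, T, H, P, S}, right has 1 {X}.
    Root S: left subtree has 4 nodes {B, T, H, P}, right has 0 { }.
      Root B: left subtree has 0 nodes { }, right has 3 {T, H, P}.
        Root H: left subtree has 1 node {T}, right has 1 {P}.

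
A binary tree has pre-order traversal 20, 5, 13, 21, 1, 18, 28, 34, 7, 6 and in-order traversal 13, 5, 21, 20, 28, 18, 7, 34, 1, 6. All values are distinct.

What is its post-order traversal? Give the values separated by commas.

The first element of pre-order is the root; it splits in-order into left and right subtrees.
Root 20: left subtree has 3 nodes {13, 5, 21}, right has 6 {28, 18, 7, 34, 1, 6}.
  Root 5: left subtree has 1 node {13}, right has 1 {21}.
  Root 1: left subtree has 4 nodes {28, 18, 7, 34}, right has 1 {6}.
    Root 18: left subtree has 1 node {28}, right has 2 {7, 34}.
      Root 34: left subtree has 1 node {7}, right has 0 { }.

13, 21, 5, 28, 7, 34, 18, 6, 1, 20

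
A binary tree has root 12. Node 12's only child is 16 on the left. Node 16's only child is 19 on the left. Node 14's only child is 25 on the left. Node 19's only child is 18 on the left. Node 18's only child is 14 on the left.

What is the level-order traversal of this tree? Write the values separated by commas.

12, 16, 19, 18, 14, 25

Level-order visits nodes level by level from the root, left to right within each level.
Level 0: 12
Level 1: 16
Level 2: 19
Level 3: 18
Level 4: 14
Level 5: 25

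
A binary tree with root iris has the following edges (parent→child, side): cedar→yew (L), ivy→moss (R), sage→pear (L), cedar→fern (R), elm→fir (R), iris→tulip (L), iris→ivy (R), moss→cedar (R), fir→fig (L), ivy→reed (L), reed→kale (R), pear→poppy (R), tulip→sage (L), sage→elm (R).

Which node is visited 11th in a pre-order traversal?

Pre-order visits the node, then its left subtree, then its right subtree.
Visit iris.
At iris: go left to tulip.
  Visit tulip.
  At tulip: go left to sage.
    Visit sage.
    At sage: go left to pear.
      Visit pear.
      At pear: no left child.
      At pear: go right to poppy.
        poppy is a leaf — visit poppy.
    At sage: go right to elm.
      Visit elm.
      At elm: no left child.
      At elm: go right to fir.
        Visit fir.
        At fir: go left to fig.
          fig is a leaf — visit fig.
        At fir: no right child.
  At tulip: no right child.
At iris: go right to ivy.
  Visit ivy.
  At ivy: go left to reed.
    Visit reed.
    At reed: no left child.
    At reed: go right to kale.
      kale is a leaf — visit kale.
  At ivy: go right to moss.
    Visit moss.
    At moss: no left child.
    At moss: go right to cedar.
      Visit cedar.
      At cedar: go left to yew.
        yew is a leaf — visit yew.
      At cedar: go right to fern.
        fern is a leaf — visit fern.
Full pre-order sequence: iris, tulip, sage, pear, poppy, elm, fir, fig, ivy, reed, kale, moss, cedar, yew, fern.

kale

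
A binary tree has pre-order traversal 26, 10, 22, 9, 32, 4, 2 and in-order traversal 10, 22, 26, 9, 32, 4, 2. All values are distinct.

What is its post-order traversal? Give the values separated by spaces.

22 10 2 4 32 9 26

The first element of pre-order is the root; it splits in-order into left and right subtrees.
Root 26: left subtree has 2 nodes {10, 22}, right has 4 {9, 32, 4, 2}.
  Root 10: left subtree has 0 nodes { }, right has 1 {22}.
  Root 9: left subtree has 0 nodes { }, right has 3 {32, 4, 2}.
    Root 32: left subtree has 0 nodes { }, right has 2 {4, 2}.
      Root 4: left subtree has 0 nodes { }, right has 1 {2}.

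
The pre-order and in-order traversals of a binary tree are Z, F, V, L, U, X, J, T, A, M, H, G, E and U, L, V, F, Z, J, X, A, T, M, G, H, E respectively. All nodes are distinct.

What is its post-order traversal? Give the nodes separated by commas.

U, L, V, F, J, A, G, E, H, M, T, X, Z

The first element of pre-order is the root; it splits in-order into left and right subtrees.
Root Z: left subtree has 4 nodes {U, L, V, F}, right has 8 {J, X, A, T, M, G, H, E}.
  Root F: left subtree has 3 nodes {U, L, V}, right has 0 { }.
    Root V: left subtree has 2 nodes {U, L}, right has 0 { }.
      Root L: left subtree has 1 node {U}, right has 0 { }.
  Root X: left subtree has 1 node {J}, right has 6 {A, T, M, G, H, E}.
    Root T: left subtree has 1 node {A}, right has 4 {M, G, H, E}.
      Root M: left subtree has 0 nodes { }, right has 3 {G, H, E}.
        Root H: left subtree has 1 node {G}, right has 1 {E}.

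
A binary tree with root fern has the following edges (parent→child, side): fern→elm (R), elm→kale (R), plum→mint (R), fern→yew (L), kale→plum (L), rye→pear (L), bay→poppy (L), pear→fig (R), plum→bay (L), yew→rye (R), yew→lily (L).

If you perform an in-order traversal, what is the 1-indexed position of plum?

10

In-order visits the left subtree, then the node, then the right subtree.
At fern: go left to yew.
  At yew: go left to lily.
    lily is a leaf — visit lily.
  Visit yew.
  At yew: go right to rye.
    At rye: go left to pear.
      At pear: no left child.
      Visit pear.
      At pear: go right to fig.
        fig is a leaf — visit fig.
    Visit rye.
    At rye: no right child.
Visit fern.
At fern: go right to elm.
  At elm: no left child.
  Visit elm.
  At elm: go right to kale.
    At kale: go left to plum.
      At plum: go left to bay.
        At bay: go left to poppy.
          poppy is a leaf — visit poppy.
        Visit bay.
        At bay: no right child.
      Visit plum.
      At plum: go right to mint.
        mint is a leaf — visit mint.
    Visit kale.
    At kale: no right child.
Full in-order sequence: lily, yew, pear, fig, rye, fern, elm, poppy, bay, plum, mint, kale.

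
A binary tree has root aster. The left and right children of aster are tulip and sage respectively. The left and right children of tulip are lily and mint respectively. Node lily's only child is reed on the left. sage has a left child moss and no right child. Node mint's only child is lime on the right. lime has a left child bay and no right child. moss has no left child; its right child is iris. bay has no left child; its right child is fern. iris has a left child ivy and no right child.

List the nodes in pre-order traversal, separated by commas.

aster, tulip, lily, reed, mint, lime, bay, fern, sage, moss, iris, ivy

Pre-order visits the node, then its left subtree, then its right subtree.
Visit aster.
At aster: go left to tulip.
  Visit tulip.
  At tulip: go left to lily.
    Visit lily.
    At lily: go left to reed.
      reed is a leaf — visit reed.
    At lily: no right child.
  At tulip: go right to mint.
    Visit mint.
    At mint: no left child.
    At mint: go right to lime.
      Visit lime.
      At lime: go left to bay.
        Visit bay.
        At bay: no left child.
        At bay: go right to fern.
          fern is a leaf — visit fern.
      At lime: no right child.
At aster: go right to sage.
  Visit sage.
  At sage: go left to moss.
    Visit moss.
    At moss: no left child.
    At moss: go right to iris.
      Visit iris.
      At iris: go left to ivy.
        ivy is a leaf — visit ivy.
      At iris: no right child.
  At sage: no right child.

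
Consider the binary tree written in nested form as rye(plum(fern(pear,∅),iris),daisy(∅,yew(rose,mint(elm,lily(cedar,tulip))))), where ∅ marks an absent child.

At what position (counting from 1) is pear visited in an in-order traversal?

1

In-order visits the left subtree, then the node, then the right subtree.
At rye: go left to plum.
  At plum: go left to fern.
    At fern: go left to pear.
      pear is a leaf — visit pear.
    Visit fern.
    At fern: no right child.
  Visit plum.
  At plum: go right to iris.
    iris is a leaf — visit iris.
Visit rye.
At rye: go right to daisy.
  At daisy: no left child.
  Visit daisy.
  At daisy: go right to yew.
    At yew: go left to rose.
      rose is a leaf — visit rose.
    Visit yew.
    At yew: go right to mint.
      At mint: go left to elm.
        elm is a leaf — visit elm.
      Visit mint.
      At mint: go right to lily.
        At lily: go left to cedar.
          cedar is a leaf — visit cedar.
        Visit lily.
        At lily: go right to tulip.
          tulip is a leaf — visit tulip.
Full in-order sequence: pear, fern, plum, iris, rye, daisy, rose, yew, elm, mint, cedar, lily, tulip.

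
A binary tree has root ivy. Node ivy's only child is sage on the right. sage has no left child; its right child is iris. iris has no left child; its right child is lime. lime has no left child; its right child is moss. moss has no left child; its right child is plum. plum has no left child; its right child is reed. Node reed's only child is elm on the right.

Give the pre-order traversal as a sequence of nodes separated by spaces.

ivy sage iris lime moss plum reed elm

Pre-order visits the node, then its left subtree, then its right subtree.
Visit ivy.
At ivy: no left child.
At ivy: go right to sage.
  Visit sage.
  At sage: no left child.
  At sage: go right to iris.
    Visit iris.
    At iris: no left child.
    At iris: go right to lime.
      Visit lime.
      At lime: no left child.
      At lime: go right to moss.
        Visit moss.
        At moss: no left child.
        At moss: go right to plum.
          Visit plum.
          At plum: no left child.
          At plum: go right to reed.
            Visit reed.
            At reed: no left child.
            At reed: go right to elm.
              elm is a leaf — visit elm.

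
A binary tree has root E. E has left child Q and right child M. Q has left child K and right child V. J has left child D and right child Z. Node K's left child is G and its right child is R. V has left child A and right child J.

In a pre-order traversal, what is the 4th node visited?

G

Pre-order visits the node, then its left subtree, then its right subtree.
Visit E.
At E: go left to Q.
  Visit Q.
  At Q: go left to K.
    Visit K.
    At K: go left to G.
      G is a leaf — visit G.
    At K: go right to R.
      R is a leaf — visit R.
  At Q: go right to V.
    Visit V.
    At V: go left to A.
      A is a leaf — visit A.
    At V: go right to J.
      Visit J.
      At J: go left to D.
        D is a leaf — visit D.
      At J: go right to Z.
        Z is a leaf — visit Z.
At E: go right to M.
  M is a leaf — visit M.
Full pre-order sequence: E, Q, K, G, R, V, A, J, D, Z, M.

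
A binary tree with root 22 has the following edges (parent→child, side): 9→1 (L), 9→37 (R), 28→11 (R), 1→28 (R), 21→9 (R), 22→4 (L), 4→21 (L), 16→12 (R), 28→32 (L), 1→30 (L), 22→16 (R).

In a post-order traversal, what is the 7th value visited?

9

Post-order visits the left subtree, then the right subtree, then the node.
At 22: go left to 4.
  At 4: go left to 21.
    At 21: no left child.
    At 21: go right to 9.
      At 9: go left to 1.
        At 1: go left to 30.
          30 is a leaf — visit 30.
        At 1: go right to 28.
          At 28: go left to 32.
            32 is a leaf — visit 32.
          At 28: go right to 11.
            11 is a leaf — visit 11.
          Visit 28.
        Visit 1.
      At 9: go right to 37.
        37 is a leaf — visit 37.
      Visit 9.
    Visit 21.
  At 4: no right child.
  Visit 4.
At 22: go right to 16.
  At 16: no left child.
  At 16: go right to 12.
    12 is a leaf — visit 12.
  Visit 16.
Visit 22.
Full post-order sequence: 30, 32, 11, 28, 1, 37, 9, 21, 4, 12, 16, 22.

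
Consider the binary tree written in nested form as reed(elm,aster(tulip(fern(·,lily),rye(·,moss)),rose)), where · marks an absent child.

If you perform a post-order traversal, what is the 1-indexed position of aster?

8

Post-order visits the left subtree, then the right subtree, then the node.
At reed: go left to elm.
  elm is a leaf — visit elm.
At reed: go right to aster.
  At aster: go left to tulip.
    At tulip: go left to fern.
      At fern: no left child.
      At fern: go right to lily.
        lily is a leaf — visit lily.
      Visit fern.
    At tulip: go right to rye.
      At rye: no left child.
      At rye: go right to moss.
        moss is a leaf — visit moss.
      Visit rye.
    Visit tulip.
  At aster: go right to rose.
    rose is a leaf — visit rose.
  Visit aster.
Visit reed.
Full post-order sequence: elm, lily, fern, moss, rye, tulip, rose, aster, reed.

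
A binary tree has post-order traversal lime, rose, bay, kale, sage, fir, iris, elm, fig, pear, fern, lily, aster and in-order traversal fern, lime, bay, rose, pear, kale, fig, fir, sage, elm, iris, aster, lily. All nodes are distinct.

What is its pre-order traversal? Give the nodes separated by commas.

aster, fern, pear, bay, lime, rose, fig, kale, elm, fir, sage, iris, lily

The last element of post-order is the root; it splits in-order into left and right subtrees.
Root aster: left subtree has 11 nodes {fern, lime, bay, rose, pear, kale, fig, fir, sage, elm, iris}, right has 1 {lily}.
  Root fern: left subtree has 0 nodes { }, right has 10 {lime, bay, rose, pear, kale, fig, fir, sage, elm, iris}.
    Root pear: left subtree has 3 nodes {lime, bay, rose}, right has 6 {kale, fig, fir, sage, elm, iris}.
      Root bay: left subtree has 1 node {lime}, right has 1 {rose}.
      Root fig: left subtree has 1 node {kale}, right has 4 {fir, sage, elm, iris}.
        Root elm: left subtree has 2 nodes {fir, sage}, right has 1 {iris}.
          Root fir: left subtree has 0 nodes { }, right has 1 {sage}.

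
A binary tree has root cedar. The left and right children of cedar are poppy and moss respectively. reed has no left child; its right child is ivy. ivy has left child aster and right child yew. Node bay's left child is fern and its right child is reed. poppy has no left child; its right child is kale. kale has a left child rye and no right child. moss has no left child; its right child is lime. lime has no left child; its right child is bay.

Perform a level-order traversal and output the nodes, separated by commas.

cedar, poppy, moss, kale, lime, rye, bay, fern, reed, ivy, aster, yew

Level-order visits nodes level by level from the root, left to right within each level.
Level 0: cedar
Level 1: poppy, moss
Level 2: kale, lime
Level 3: rye, bay
Level 4: fern, reed
Level 5: ivy
Level 6: aster, yew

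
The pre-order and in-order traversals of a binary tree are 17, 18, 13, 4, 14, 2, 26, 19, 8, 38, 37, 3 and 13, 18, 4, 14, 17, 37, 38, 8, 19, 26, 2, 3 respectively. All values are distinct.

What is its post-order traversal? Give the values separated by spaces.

13 14 4 18 37 38 8 19 26 3 2 17

The first element of pre-order is the root; it splits in-order into left and right subtrees.
Root 17: left subtree has 4 nodes {13, 18, 4, 14}, right has 7 {37, 38, 8, 19, 26, 2, 3}.
  Root 18: left subtree has 1 node {13}, right has 2 {4, 14}.
    Root 4: left subtree has 0 nodes { }, right has 1 {14}.
  Root 2: left subtree has 5 nodes {37, 38, 8, 19, 26}, right has 1 {3}.
    Root 26: left subtree has 4 nodes {37, 38, 8, 19}, right has 0 { }.
      Root 19: left subtree has 3 nodes {37, 38, 8}, right has 0 { }.
        Root 8: left subtree has 2 nodes {37, 38}, right has 0 { }.
          Root 38: left subtree has 1 node {37}, right has 0 { }.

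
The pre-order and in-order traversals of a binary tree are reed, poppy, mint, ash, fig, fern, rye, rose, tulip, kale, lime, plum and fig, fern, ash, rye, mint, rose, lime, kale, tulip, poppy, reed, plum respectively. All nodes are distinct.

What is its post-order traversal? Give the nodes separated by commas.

fern, fig, rye, ash, lime, kale, tulip, rose, mint, poppy, plum, reed

The first element of pre-order is the root; it splits in-order into left and right subtrees.
Root reed: left subtree has 10 nodes {fig, fern, ash, rye, mint, rose, lime, kale, tulip, poppy}, right has 1 {plum}.
  Root poppy: left subtree has 9 nodes {fig, fern, ash, rye, mint, rose, lime, kale, tulip}, right has 0 { }.
    Root mint: left subtree has 4 nodes {fig, fern, ash, rye}, right has 4 {rose, lime, kale, tulip}.
      Root ash: left subtree has 2 nodes {fig, fern}, right has 1 {rye}.
        Root fig: left subtree has 0 nodes { }, right has 1 {fern}.
      Root rose: left subtree has 0 nodes { }, right has 3 {lime, kale, tulip}.
        Root tulip: left subtree has 2 nodes {lime, kale}, right has 0 { }.
          Root kale: left subtree has 1 node {lime}, right has 0 { }.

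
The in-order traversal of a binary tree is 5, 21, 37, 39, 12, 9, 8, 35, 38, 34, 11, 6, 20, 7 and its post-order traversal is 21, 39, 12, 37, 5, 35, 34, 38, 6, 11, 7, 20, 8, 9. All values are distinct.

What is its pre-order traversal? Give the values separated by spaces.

9 5 37 21 12 39 8 20 11 38 35 34 6 7

The last element of post-order is the root; it splits in-order into left and right subtrees.
Root 9: left subtree has 5 nodes {5, 21, 37, 39, 12}, right has 8 {8, 35, 38, 34, 11, 6, 20, 7}.
  Root 5: left subtree has 0 nodes { }, right has 4 {21, 37, 39, 12}.
    Root 37: left subtree has 1 node {21}, right has 2 {39, 12}.
      Root 12: left subtree has 1 node {39}, right has 0 { }.
  Root 8: left subtree has 0 nodes { }, right has 7 {35, 38, 34, 11, 6, 20, 7}.
    Root 20: left subtree has 5 nodes {35, 38, 34, 11, 6}, right has 1 {7}.
      Root 11: left subtree has 3 nodes {35, 38, 34}, right has 1 {6}.
        Root 38: left subtree has 1 node {35}, right has 1 {34}.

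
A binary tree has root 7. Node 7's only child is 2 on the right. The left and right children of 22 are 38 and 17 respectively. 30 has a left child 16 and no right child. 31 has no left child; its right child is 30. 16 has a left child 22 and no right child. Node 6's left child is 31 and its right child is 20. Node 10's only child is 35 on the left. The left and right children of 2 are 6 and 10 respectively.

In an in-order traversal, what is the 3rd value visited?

In-order visits the left subtree, then the node, then the right subtree.
At 7: no left child.
Visit 7.
At 7: go right to 2.
  At 2: go left to 6.
    At 6: go left to 31.
      At 31: no left child.
      Visit 31.
      At 31: go right to 30.
        At 30: go left to 16.
          At 16: go left to 22.
            At 22: go left to 38.
              38 is a leaf — visit 38.
            Visit 22.
            At 22: go right to 17.
              17 is a leaf — visit 17.
          Visit 16.
          At 16: no right child.
        Visit 30.
        At 30: no right child.
    Visit 6.
    At 6: go right to 20.
      20 is a leaf — visit 20.
  Visit 2.
  At 2: go right to 10.
    At 10: go left to 35.
      35 is a leaf — visit 35.
    Visit 10.
    At 10: no right child.
Full in-order sequence: 7, 31, 38, 22, 17, 16, 30, 6, 20, 2, 35, 10.

38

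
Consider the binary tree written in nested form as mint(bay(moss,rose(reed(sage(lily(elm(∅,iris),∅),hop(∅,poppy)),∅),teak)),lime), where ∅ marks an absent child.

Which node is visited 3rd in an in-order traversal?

elm

In-order visits the left subtree, then the node, then the right subtree.
At mint: go left to bay.
  At bay: go left to moss.
    moss is a leaf — visit moss.
  Visit bay.
  At bay: go right to rose.
    At rose: go left to reed.
      At reed: go left to sage.
        At sage: go left to lily.
          At lily: go left to elm.
            At elm: no left child.
            Visit elm.
            At elm: go right to iris.
              iris is a leaf — visit iris.
          Visit lily.
          At lily: no right child.
        Visit sage.
        At sage: go right to hop.
          At hop: no left child.
          Visit hop.
          At hop: go right to poppy.
            poppy is a leaf — visit poppy.
      Visit reed.
      At reed: no right child.
    Visit rose.
    At rose: go right to teak.
      teak is a leaf — visit teak.
Visit mint.
At mint: go right to lime.
  lime is a leaf — visit lime.
Full in-order sequence: moss, bay, elm, iris, lily, sage, hop, poppy, reed, rose, teak, mint, lime.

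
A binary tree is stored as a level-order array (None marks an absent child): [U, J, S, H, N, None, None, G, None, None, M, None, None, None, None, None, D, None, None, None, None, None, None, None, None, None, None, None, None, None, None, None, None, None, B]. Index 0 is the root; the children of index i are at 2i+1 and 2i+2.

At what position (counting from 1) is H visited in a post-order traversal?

4

Post-order visits the left subtree, then the right subtree, then the node.
At U: go left to J.
  At J: go left to H.
    At H: go left to G.
      At G: no left child.
      At G: go right to D.
        At D: no left child.
        At D: go right to B.
          B is a leaf — visit B.
        Visit D.
      Visit G.
    At H: no right child.
    Visit H.
  At J: go right to N.
    At N: no left child.
    At N: go right to M.
      M is a leaf — visit M.
    Visit N.
  Visit J.
At U: go right to S.
  S is a leaf — visit S.
Visit U.
Full post-order sequence: B, D, G, H, M, N, J, S, U.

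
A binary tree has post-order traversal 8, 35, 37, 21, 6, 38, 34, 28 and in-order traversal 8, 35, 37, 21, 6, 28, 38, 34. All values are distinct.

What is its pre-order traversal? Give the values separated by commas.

28, 6, 21, 37, 35, 8, 34, 38

The last element of post-order is the root; it splits in-order into left and right subtrees.
Root 28: left subtree has 5 nodes {8, 35, 37, 21, 6}, right has 2 {38, 34}.
  Root 6: left subtree has 4 nodes {8, 35, 37, 21}, right has 0 { }.
    Root 21: left subtree has 3 nodes {8, 35, 37}, right has 0 { }.
      Root 37: left subtree has 2 nodes {8, 35}, right has 0 { }.
        Root 35: left subtree has 1 node {8}, right has 0 { }.
  Root 34: left subtree has 1 node {38}, right has 0 { }.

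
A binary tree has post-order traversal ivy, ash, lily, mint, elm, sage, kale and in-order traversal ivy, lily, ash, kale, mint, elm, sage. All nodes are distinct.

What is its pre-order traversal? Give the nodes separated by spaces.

kale lily ivy ash sage elm mint

The last element of post-order is the root; it splits in-order into left and right subtrees.
Root kale: left subtree has 3 nodes {ivy, lily, ash}, right has 3 {mint, elm, sage}.
  Root lily: left subtree has 1 node {ivy}, right has 1 {ash}.
  Root sage: left subtree has 2 nodes {mint, elm}, right has 0 { }.
    Root elm: left subtree has 1 node {mint}, right has 0 { }.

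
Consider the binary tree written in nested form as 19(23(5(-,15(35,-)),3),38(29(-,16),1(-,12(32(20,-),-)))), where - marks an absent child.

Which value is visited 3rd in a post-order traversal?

Post-order visits the left subtree, then the right subtree, then the node.
At 19: go left to 23.
  At 23: go left to 5.
    At 5: no left child.
    At 5: go right to 15.
      At 15: go left to 35.
        35 is a leaf — visit 35.
      At 15: no right child.
      Visit 15.
    Visit 5.
  At 23: go right to 3.
    3 is a leaf — visit 3.
  Visit 23.
At 19: go right to 38.
  At 38: go left to 29.
    At 29: no left child.
    At 29: go right to 16.
      16 is a leaf — visit 16.
    Visit 29.
  At 38: go right to 1.
    At 1: no left child.
    At 1: go right to 12.
      At 12: go left to 32.
        At 32: go left to 20.
          20 is a leaf — visit 20.
        At 32: no right child.
        Visit 32.
      At 12: no right child.
      Visit 12.
    Visit 1.
  Visit 38.
Visit 19.
Full post-order sequence: 35, 15, 5, 3, 23, 16, 29, 20, 32, 12, 1, 38, 19.

5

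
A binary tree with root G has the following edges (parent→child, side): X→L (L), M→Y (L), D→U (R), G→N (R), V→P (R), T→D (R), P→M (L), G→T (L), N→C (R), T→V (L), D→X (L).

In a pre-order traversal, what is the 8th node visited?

Pre-order visits the node, then its left subtree, then its right subtree.
Visit G.
At G: go left to T.
  Visit T.
  At T: go left to V.
    Visit V.
    At V: no left child.
    At V: go right to P.
      Visit P.
      At P: go left to M.
        Visit M.
        At M: go left to Y.
          Y is a leaf — visit Y.
        At M: no right child.
      At P: no right child.
  At T: go right to D.
    Visit D.
    At D: go left to X.
      Visit X.
      At X: go left to L.
        L is a leaf — visit L.
      At X: no right child.
    At D: go right to U.
      U is a leaf — visit U.
At G: go right to N.
  Visit N.
  At N: no left child.
  At N: go right to C.
    C is a leaf — visit C.
Full pre-order sequence: G, T, V, P, M, Y, D, X, L, U, N, C.

X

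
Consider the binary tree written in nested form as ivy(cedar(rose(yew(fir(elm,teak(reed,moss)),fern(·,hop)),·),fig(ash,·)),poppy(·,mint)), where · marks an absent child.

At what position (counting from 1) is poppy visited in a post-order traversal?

14

Post-order visits the left subtree, then the right subtree, then the node.
At ivy: go left to cedar.
  At cedar: go left to rose.
    At rose: go left to yew.
      At yew: go left to fir.
        At fir: go left to elm.
          elm is a leaf — visit elm.
        At fir: go right to teak.
          At teak: go left to reed.
            reed is a leaf — visit reed.
          At teak: go right to moss.
            moss is a leaf — visit moss.
          Visit teak.
        Visit fir.
      At yew: go right to fern.
        At fern: no left child.
        At fern: go right to hop.
          hop is a leaf — visit hop.
        Visit fern.
      Visit yew.
    At rose: no right child.
    Visit rose.
  At cedar: go right to fig.
    At fig: go left to ash.
      ash is a leaf — visit ash.
    At fig: no right child.
    Visit fig.
  Visit cedar.
At ivy: go right to poppy.
  At poppy: no left child.
  At poppy: go right to mint.
    mint is a leaf — visit mint.
  Visit poppy.
Visit ivy.
Full post-order sequence: elm, reed, moss, teak, fir, hop, fern, yew, rose, ash, fig, cedar, mint, poppy, ivy.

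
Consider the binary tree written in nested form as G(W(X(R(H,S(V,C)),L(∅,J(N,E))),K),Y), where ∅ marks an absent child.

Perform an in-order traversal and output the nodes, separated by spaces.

In-order visits the left subtree, then the node, then the right subtree.
At G: go left to W.
  At W: go left to X.
    At X: go left to R.
      At R: go left to H.
        H is a leaf — visit H.
      Visit R.
      At R: go right to S.
        At S: go left to V.
          V is a leaf — visit V.
        Visit S.
        At S: go right to C.
          C is a leaf — visit C.
    Visit X.
    At X: go right to L.
      At L: no left child.
      Visit L.
      At L: go right to J.
        At J: go left to N.
          N is a leaf — visit N.
        Visit J.
        At J: go right to E.
          E is a leaf — visit E.
  Visit W.
  At W: go right to K.
    K is a leaf — visit K.
Visit G.
At G: go right to Y.
  Y is a leaf — visit Y.

H R V S C X L N J E W K G Y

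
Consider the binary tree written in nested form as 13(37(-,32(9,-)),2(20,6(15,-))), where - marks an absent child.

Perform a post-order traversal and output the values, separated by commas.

Post-order visits the left subtree, then the right subtree, then the node.
At 13: go left to 37.
  At 37: no left child.
  At 37: go right to 32.
    At 32: go left to 9.
      9 is a leaf — visit 9.
    At 32: no right child.
    Visit 32.
  Visit 37.
At 13: go right to 2.
  At 2: go left to 20.
    20 is a leaf — visit 20.
  At 2: go right to 6.
    At 6: go left to 15.
      15 is a leaf — visit 15.
    At 6: no right child.
    Visit 6.
  Visit 2.
Visit 13.

9, 32, 37, 20, 15, 6, 2, 13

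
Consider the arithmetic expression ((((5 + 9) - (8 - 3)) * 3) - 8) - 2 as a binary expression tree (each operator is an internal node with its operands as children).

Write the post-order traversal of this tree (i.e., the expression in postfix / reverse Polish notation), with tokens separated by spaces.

Post-order on an expression tree gives postfix notation: for each operator, emit left operand, right operand, then the operator.

5 9 + 8 3 - - 3 * 8 - 2 -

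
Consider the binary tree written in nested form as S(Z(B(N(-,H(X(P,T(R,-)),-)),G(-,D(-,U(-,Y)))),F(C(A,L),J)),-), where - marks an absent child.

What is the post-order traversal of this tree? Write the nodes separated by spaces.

P R T X H N Y U D G B A L C J F Z S

Post-order visits the left subtree, then the right subtree, then the node.
At S: go left to Z.
  At Z: go left to B.
    At B: go left to N.
      At N: no left child.
      At N: go right to H.
        At H: go left to X.
          At X: go left to P.
            P is a leaf — visit P.
          At X: go right to T.
            At T: go left to R.
              R is a leaf — visit R.
            At T: no right child.
            Visit T.
          Visit X.
        At H: no right child.
        Visit H.
      Visit N.
    At B: go right to G.
      At G: no left child.
      At G: go right to D.
        At D: no left child.
        At D: go right to U.
          At U: no left child.
          At U: go right to Y.
            Y is a leaf — visit Y.
          Visit U.
        Visit D.
      Visit G.
    Visit B.
  At Z: go right to F.
    At F: go left to C.
      At C: go left to A.
        A is a leaf — visit A.
      At C: go right to L.
        L is a leaf — visit L.
      Visit C.
    At F: go right to J.
      J is a leaf — visit J.
    Visit F.
  Visit Z.
At S: no right child.
Visit S.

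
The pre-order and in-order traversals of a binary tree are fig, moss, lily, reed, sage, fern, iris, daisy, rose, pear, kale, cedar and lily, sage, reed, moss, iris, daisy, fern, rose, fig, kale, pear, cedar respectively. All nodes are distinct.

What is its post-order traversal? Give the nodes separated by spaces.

sage reed lily daisy iris rose fern moss kale cedar pear fig

The first element of pre-order is the root; it splits in-order into left and right subtrees.
Root fig: left subtree has 8 nodes {lily, sage, reed, moss, iris, daisy, fern, rose}, right has 3 {kale, pear, cedar}.
  Root moss: left subtree has 3 nodes {lily, sage, reed}, right has 4 {iris, daisy, fern, rose}.
    Root lily: left subtree has 0 nodes { }, right has 2 {sage, reed}.
      Root reed: left subtree has 1 node {sage}, right has 0 { }.
    Root fern: left subtree has 2 nodes {iris, daisy}, right has 1 {rose}.
      Root iris: left subtree has 0 nodes { }, right has 1 {daisy}.
  Root pear: left subtree has 1 node {kale}, right has 1 {cedar}.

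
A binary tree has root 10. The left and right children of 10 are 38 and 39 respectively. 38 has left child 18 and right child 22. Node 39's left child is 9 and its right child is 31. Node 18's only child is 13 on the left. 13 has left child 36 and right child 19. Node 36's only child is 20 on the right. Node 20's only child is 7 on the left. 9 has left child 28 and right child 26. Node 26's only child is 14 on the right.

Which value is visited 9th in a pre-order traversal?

22

Pre-order visits the node, then its left subtree, then its right subtree.
Visit 10.
At 10: go left to 38.
  Visit 38.
  At 38: go left to 18.
    Visit 18.
    At 18: go left to 13.
      Visit 13.
      At 13: go left to 36.
        Visit 36.
        At 36: no left child.
        At 36: go right to 20.
          Visit 20.
          At 20: go left to 7.
            7 is a leaf — visit 7.
          At 20: no right child.
      At 13: go right to 19.
        19 is a leaf — visit 19.
    At 18: no right child.
  At 38: go right to 22.
    22 is a leaf — visit 22.
At 10: go right to 39.
  Visit 39.
  At 39: go left to 9.
    Visit 9.
    At 9: go left to 28.
      28 is a leaf — visit 28.
    At 9: go right to 26.
      Visit 26.
      At 26: no left child.
      At 26: go right to 14.
        14 is a leaf — visit 14.
  At 39: go right to 31.
    31 is a leaf — visit 31.
Full pre-order sequence: 10, 38, 18, 13, 36, 20, 7, 19, 22, 39, 9, 28, 26, 14, 31.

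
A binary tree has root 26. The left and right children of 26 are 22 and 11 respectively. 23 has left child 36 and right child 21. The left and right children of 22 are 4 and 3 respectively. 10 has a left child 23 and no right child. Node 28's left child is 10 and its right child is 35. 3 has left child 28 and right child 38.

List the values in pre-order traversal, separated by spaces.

26 22 4 3 28 10 23 36 21 35 38 11

Pre-order visits the node, then its left subtree, then its right subtree.
Visit 26.
At 26: go left to 22.
  Visit 22.
  At 22: go left to 4.
    4 is a leaf — visit 4.
  At 22: go right to 3.
    Visit 3.
    At 3: go left to 28.
      Visit 28.
      At 28: go left to 10.
        Visit 10.
        At 10: go left to 23.
          Visit 23.
          At 23: go left to 36.
            36 is a leaf — visit 36.
          At 23: go right to 21.
            21 is a leaf — visit 21.
        At 10: no right child.
      At 28: go right to 35.
        35 is a leaf — visit 35.
    At 3: go right to 38.
      38 is a leaf — visit 38.
At 26: go right to 11.
  11 is a leaf — visit 11.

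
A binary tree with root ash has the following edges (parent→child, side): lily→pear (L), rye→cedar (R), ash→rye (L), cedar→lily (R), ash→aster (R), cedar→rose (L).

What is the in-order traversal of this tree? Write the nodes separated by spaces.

In-order visits the left subtree, then the node, then the right subtree.
At ash: go left to rye.
  At rye: no left child.
  Visit rye.
  At rye: go right to cedar.
    At cedar: go left to rose.
      rose is a leaf — visit rose.
    Visit cedar.
    At cedar: go right to lily.
      At lily: go left to pear.
        pear is a leaf — visit pear.
      Visit lily.
      At lily: no right child.
Visit ash.
At ash: go right to aster.
  aster is a leaf — visit aster.

rye rose cedar pear lily ash aster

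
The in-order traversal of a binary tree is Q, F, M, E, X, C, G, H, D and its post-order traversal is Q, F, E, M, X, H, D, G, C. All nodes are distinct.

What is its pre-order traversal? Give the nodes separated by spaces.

C X M F Q E G D H

The last element of post-order is the root; it splits in-order into left and right subtrees.
Root C: left subtree has 5 nodes {Q, F, M, E, X}, right has 3 {G, H, D}.
  Root X: left subtree has 4 nodes {Q, F, M, E}, right has 0 { }.
    Root M: left subtree has 2 nodes {Q, F}, right has 1 {E}.
      Root F: left subtree has 1 node {Q}, right has 0 { }.
  Root G: left subtree has 0 nodes { }, right has 2 {H, D}.
    Root D: left subtree has 1 node {H}, right has 0 { }.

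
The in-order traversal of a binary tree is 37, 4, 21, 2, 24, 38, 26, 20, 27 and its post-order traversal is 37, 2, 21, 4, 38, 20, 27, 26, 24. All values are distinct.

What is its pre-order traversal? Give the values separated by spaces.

24 4 37 21 2 26 38 27 20

The last element of post-order is the root; it splits in-order into left and right subtrees.
Root 24: left subtree has 4 nodes {37, 4, 21, 2}, right has 4 {38, 26, 20, 27}.
  Root 4: left subtree has 1 node {37}, right has 2 {21, 2}.
    Root 21: left subtree has 0 nodes { }, right has 1 {2}.
  Root 26: left subtree has 1 node {38}, right has 2 {20, 27}.
    Root 27: left subtree has 1 node {20}, right has 0 { }.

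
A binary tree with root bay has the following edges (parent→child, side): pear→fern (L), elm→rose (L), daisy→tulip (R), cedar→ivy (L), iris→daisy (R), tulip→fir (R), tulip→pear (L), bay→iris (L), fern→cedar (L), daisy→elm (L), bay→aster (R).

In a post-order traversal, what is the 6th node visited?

pear

Post-order visits the left subtree, then the right subtree, then the node.
At bay: go left to iris.
  At iris: no left child.
  At iris: go right to daisy.
    At daisy: go left to elm.
      At elm: go left to rose.
        rose is a leaf — visit rose.
      At elm: no right child.
      Visit elm.
    At daisy: go right to tulip.
      At tulip: go left to pear.
        At pear: go left to fern.
          At fern: go left to cedar.
            At cedar: go left to ivy.
              ivy is a leaf — visit ivy.
            At cedar: no right child.
            Visit cedar.
          At fern: no right child.
          Visit fern.
        At pear: no right child.
        Visit pear.
      At tulip: go right to fir.
        fir is a leaf — visit fir.
      Visit tulip.
    Visit daisy.
  Visit iris.
At bay: go right to aster.
  aster is a leaf — visit aster.
Visit bay.
Full post-order sequence: rose, elm, ivy, cedar, fern, pear, fir, tulip, daisy, iris, aster, bay.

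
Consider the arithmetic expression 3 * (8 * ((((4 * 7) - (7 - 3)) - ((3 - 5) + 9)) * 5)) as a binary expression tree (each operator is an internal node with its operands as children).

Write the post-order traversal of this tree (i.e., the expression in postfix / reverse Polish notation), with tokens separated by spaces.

3 8 4 7 * 7 3 - - 3 5 - 9 + - 5 * * *

Post-order on an expression tree gives postfix notation: for each operator, emit left operand, right operand, then the operator.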